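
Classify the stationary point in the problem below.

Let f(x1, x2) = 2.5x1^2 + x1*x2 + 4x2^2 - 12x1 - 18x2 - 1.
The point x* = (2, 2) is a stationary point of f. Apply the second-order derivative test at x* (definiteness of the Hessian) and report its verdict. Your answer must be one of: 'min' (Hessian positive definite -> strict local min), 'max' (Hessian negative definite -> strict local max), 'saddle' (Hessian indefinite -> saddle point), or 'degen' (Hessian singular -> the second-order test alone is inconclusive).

Compute the Hessian H = grad^2 f:
  H = [[5, 1], [1, 8]]
Verify stationarity: grad f(x*) = H x* + g = (0, 0).
Eigenvalues of H: 4.6972, 8.3028.
Both eigenvalues > 0, so H is positive definite -> x* is a strict local min.

min


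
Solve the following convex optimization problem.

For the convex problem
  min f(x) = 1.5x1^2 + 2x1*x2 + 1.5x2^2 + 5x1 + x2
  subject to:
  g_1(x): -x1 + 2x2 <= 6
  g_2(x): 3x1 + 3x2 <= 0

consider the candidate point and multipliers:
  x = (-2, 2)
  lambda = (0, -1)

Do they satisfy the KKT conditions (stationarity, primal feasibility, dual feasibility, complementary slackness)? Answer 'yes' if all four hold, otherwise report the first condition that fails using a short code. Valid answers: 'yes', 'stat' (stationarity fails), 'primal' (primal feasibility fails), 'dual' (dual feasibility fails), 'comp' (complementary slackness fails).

Gradient of f: grad f(x) = Q x + c = (3, 3)
Constraint values g_i(x) = a_i^T x - b_i:
  g_1((-2, 2)) = 0
  g_2((-2, 2)) = 0
Stationarity residual: grad f(x) + sum_i lambda_i a_i = (0, 0)
  -> stationarity OK
Primal feasibility (all g_i <= 0): OK
Dual feasibility (all lambda_i >= 0): FAILS
Complementary slackness (lambda_i * g_i(x) = 0 for all i): OK

Verdict: the first failing condition is dual_feasibility -> dual.

dual


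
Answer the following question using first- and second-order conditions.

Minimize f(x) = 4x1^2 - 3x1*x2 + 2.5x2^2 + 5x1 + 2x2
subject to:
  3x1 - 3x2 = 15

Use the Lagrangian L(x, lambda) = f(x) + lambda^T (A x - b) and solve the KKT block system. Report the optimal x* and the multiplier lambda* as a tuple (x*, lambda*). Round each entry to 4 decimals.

Form the Lagrangian:
  L(x, lambda) = (1/2) x^T Q x + c^T x + lambda^T (A x - b)
Stationarity (grad_x L = 0): Q x + c + A^T lambda = 0.
Primal feasibility: A x = b.

This gives the KKT block system:
  [ Q   A^T ] [ x     ]   [-c ]
  [ A    0  ] [ lambda ] = [ b ]

Solving the linear system:
  x*      = (0.4286, -4.5714)
  lambda* = (-7.381)
  f(x*)   = 51.8571

x* = (0.4286, -4.5714), lambda* = (-7.381)


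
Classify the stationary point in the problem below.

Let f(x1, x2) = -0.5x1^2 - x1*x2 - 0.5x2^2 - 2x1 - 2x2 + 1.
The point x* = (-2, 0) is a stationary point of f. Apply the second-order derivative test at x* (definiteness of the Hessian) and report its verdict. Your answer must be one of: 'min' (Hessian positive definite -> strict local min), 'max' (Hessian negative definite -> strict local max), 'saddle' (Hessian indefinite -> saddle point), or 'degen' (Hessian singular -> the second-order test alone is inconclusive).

Compute the Hessian H = grad^2 f:
  H = [[-1, -1], [-1, -1]]
Verify stationarity: grad f(x*) = H x* + g = (0, 0).
Eigenvalues of H: -2, 0.
H has a zero eigenvalue (singular; negative semidefinite but not definite), so H is neither positive definite, negative definite, nor indefinite. The second-order test alone is inconclusive -> degen.
(Indeed, f is constant along the null direction of H through x*, so x* is not a strict local extremum.)

degen


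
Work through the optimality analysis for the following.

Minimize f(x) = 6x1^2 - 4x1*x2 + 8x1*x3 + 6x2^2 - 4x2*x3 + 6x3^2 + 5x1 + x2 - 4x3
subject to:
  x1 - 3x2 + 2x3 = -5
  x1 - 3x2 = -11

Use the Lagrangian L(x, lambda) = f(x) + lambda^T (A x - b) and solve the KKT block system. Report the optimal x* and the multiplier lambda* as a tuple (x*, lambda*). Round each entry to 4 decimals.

Form the Lagrangian:
  L(x, lambda) = (1/2) x^T Q x + c^T x + lambda^T (A x - b)
Stationarity (grad_x L = 0): Q x + c + A^T lambda = 0.
Primal feasibility: A x = b.

This gives the KKT block system:
  [ Q   A^T ] [ x     ]   [-c ]
  [ A    0  ] [ lambda ] = [ b ]

Solving the linear system:
  x*      = (-2.375, 2.875, 3)
  lambda* = (-0.75, 11.75)
  f(x*)   = 52.25

x* = (-2.375, 2.875, 3), lambda* = (-0.75, 11.75)


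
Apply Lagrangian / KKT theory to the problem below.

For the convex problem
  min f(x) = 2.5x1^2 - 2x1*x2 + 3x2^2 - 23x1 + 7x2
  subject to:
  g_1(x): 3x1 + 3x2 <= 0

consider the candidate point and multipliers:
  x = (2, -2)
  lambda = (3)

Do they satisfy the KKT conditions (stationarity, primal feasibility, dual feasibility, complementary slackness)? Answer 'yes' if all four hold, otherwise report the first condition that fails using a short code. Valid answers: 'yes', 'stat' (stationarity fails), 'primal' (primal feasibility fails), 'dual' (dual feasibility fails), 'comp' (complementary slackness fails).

Gradient of f: grad f(x) = Q x + c = (-9, -9)
Constraint values g_i(x) = a_i^T x - b_i:
  g_1((2, -2)) = 0
Stationarity residual: grad f(x) + sum_i lambda_i a_i = (0, 0)
  -> stationarity OK
Primal feasibility (all g_i <= 0): OK
Dual feasibility (all lambda_i >= 0): OK
Complementary slackness (lambda_i * g_i(x) = 0 for all i): OK

Verdict: yes, KKT holds.

yes


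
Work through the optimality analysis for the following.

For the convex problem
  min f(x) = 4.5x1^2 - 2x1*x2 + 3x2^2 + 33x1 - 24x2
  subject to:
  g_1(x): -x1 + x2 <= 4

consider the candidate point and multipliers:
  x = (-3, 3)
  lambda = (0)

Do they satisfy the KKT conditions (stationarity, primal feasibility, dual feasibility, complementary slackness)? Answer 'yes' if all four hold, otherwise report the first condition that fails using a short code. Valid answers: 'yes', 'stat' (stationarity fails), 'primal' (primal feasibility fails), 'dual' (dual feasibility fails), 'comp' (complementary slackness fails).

Gradient of f: grad f(x) = Q x + c = (0, 0)
Constraint values g_i(x) = a_i^T x - b_i:
  g_1((-3, 3)) = 2
Stationarity residual: grad f(x) + sum_i lambda_i a_i = (0, 0)
  -> stationarity OK
Primal feasibility (all g_i <= 0): FAILS
Dual feasibility (all lambda_i >= 0): OK
Complementary slackness (lambda_i * g_i(x) = 0 for all i): OK

Verdict: the first failing condition is primal_feasibility -> primal.

primal


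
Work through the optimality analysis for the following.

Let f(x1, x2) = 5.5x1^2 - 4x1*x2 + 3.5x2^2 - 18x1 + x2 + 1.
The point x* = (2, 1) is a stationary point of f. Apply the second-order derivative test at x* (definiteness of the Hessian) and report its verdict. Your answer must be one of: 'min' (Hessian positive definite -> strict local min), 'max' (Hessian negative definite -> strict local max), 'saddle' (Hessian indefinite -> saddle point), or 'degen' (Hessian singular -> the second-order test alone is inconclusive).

Compute the Hessian H = grad^2 f:
  H = [[11, -4], [-4, 7]]
Verify stationarity: grad f(x*) = H x* + g = (0, 0).
Eigenvalues of H: 4.5279, 13.4721.
Both eigenvalues > 0, so H is positive definite -> x* is a strict local min.

min


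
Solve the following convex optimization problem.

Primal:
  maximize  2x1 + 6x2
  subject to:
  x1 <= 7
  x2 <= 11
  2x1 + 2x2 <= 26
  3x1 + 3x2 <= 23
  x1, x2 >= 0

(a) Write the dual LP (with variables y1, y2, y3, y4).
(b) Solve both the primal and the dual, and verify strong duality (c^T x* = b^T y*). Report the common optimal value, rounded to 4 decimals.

The standard primal-dual pair for 'max c^T x s.t. A x <= b, x >= 0' is:
  Dual:  min b^T y  s.t.  A^T y >= c,  y >= 0.

So the dual LP is:
  minimize  7y1 + 11y2 + 26y3 + 23y4
  subject to:
    y1 + 2y3 + 3y4 >= 2
    y2 + 2y3 + 3y4 >= 6
    y1, y2, y3, y4 >= 0

Solving the primal: x* = (0, 7.6667).
  primal value c^T x* = 46.
Solving the dual: y* = (0, 0, 0, 2).
  dual value b^T y* = 46.
Strong duality: c^T x* = b^T y*. Confirmed.

46


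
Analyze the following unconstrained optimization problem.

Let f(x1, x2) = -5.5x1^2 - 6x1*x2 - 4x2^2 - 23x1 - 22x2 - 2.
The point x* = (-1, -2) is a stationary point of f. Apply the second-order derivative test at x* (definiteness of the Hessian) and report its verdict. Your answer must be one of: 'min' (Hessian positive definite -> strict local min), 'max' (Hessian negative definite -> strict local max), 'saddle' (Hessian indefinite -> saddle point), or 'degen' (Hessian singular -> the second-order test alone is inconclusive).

Compute the Hessian H = grad^2 f:
  H = [[-11, -6], [-6, -8]]
Verify stationarity: grad f(x*) = H x* + g = (0, 0).
Eigenvalues of H: -15.6847, -3.3153.
Both eigenvalues < 0, so H is negative definite -> x* is a strict local max.

max


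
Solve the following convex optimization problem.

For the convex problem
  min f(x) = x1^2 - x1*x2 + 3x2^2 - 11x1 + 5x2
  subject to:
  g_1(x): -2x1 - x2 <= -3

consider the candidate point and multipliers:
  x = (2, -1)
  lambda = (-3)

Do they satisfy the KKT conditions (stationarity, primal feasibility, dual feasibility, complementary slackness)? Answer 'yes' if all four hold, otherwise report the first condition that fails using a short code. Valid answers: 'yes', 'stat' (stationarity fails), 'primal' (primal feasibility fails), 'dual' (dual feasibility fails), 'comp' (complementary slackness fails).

Gradient of f: grad f(x) = Q x + c = (-6, -3)
Constraint values g_i(x) = a_i^T x - b_i:
  g_1((2, -1)) = 0
Stationarity residual: grad f(x) + sum_i lambda_i a_i = (0, 0)
  -> stationarity OK
Primal feasibility (all g_i <= 0): OK
Dual feasibility (all lambda_i >= 0): FAILS
Complementary slackness (lambda_i * g_i(x) = 0 for all i): OK

Verdict: the first failing condition is dual_feasibility -> dual.

dual


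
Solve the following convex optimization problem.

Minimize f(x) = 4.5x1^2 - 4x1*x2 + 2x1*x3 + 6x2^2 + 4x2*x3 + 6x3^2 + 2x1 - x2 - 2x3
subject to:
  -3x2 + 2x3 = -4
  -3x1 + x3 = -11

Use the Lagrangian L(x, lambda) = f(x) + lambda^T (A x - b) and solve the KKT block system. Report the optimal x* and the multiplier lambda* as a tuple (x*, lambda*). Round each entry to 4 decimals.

Form the Lagrangian:
  L(x, lambda) = (1/2) x^T Q x + c^T x + lambda^T (A x - b)
Stationarity (grad_x L = 0): Q x + c + A^T lambda = 0.
Primal feasibility: A x = b.

This gives the KKT block system:
  [ Q   A^T ] [ x     ]   [-c ]
  [ A    0  ] [ lambda ] = [ b ]

Solving the linear system:
  x*      = (3.3684, 0.7368, -0.8947)
  lambda* = (-3.0702, 9.193)
  f(x*)   = 48.3158

x* = (3.3684, 0.7368, -0.8947), lambda* = (-3.0702, 9.193)


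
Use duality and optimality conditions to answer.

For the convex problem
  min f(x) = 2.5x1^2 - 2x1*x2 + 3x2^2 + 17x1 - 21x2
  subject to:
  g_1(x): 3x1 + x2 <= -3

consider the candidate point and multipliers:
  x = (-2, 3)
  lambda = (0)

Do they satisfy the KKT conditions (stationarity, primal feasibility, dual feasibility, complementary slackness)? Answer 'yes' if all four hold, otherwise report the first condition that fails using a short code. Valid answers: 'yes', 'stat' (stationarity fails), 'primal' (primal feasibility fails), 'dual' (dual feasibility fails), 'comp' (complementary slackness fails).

Gradient of f: grad f(x) = Q x + c = (1, 1)
Constraint values g_i(x) = a_i^T x - b_i:
  g_1((-2, 3)) = 0
Stationarity residual: grad f(x) + sum_i lambda_i a_i = (1, 1)
  -> stationarity FAILS
Primal feasibility (all g_i <= 0): OK
Dual feasibility (all lambda_i >= 0): OK
Complementary slackness (lambda_i * g_i(x) = 0 for all i): OK

Verdict: the first failing condition is stationarity -> stat.

stat


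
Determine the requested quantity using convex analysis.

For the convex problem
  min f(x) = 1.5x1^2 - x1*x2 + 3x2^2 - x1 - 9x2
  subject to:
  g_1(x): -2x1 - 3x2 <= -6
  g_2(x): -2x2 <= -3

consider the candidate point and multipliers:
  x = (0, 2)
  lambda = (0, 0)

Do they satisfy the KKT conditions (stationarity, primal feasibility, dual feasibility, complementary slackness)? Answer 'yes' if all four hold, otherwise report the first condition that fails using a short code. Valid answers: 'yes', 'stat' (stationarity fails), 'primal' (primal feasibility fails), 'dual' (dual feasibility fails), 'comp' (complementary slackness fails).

Gradient of f: grad f(x) = Q x + c = (-3, 3)
Constraint values g_i(x) = a_i^T x - b_i:
  g_1((0, 2)) = 0
  g_2((0, 2)) = -1
Stationarity residual: grad f(x) + sum_i lambda_i a_i = (-3, 3)
  -> stationarity FAILS
Primal feasibility (all g_i <= 0): OK
Dual feasibility (all lambda_i >= 0): OK
Complementary slackness (lambda_i * g_i(x) = 0 for all i): OK

Verdict: the first failing condition is stationarity -> stat.

stat


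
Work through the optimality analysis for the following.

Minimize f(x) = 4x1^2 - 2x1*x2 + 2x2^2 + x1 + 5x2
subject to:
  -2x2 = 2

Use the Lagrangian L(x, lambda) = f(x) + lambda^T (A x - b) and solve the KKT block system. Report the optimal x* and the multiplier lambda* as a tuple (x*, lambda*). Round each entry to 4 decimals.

Form the Lagrangian:
  L(x, lambda) = (1/2) x^T Q x + c^T x + lambda^T (A x - b)
Stationarity (grad_x L = 0): Q x + c + A^T lambda = 0.
Primal feasibility: A x = b.

This gives the KKT block system:
  [ Q   A^T ] [ x     ]   [-c ]
  [ A    0  ] [ lambda ] = [ b ]

Solving the linear system:
  x*      = (-0.375, -1)
  lambda* = (0.875)
  f(x*)   = -3.5625

x* = (-0.375, -1), lambda* = (0.875)


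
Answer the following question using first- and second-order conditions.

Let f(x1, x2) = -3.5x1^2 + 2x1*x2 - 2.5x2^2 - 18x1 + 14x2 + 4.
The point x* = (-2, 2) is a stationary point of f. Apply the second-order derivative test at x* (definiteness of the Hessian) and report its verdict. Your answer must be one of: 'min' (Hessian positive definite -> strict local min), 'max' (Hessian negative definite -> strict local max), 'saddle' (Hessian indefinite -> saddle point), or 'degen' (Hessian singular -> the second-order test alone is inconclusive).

Compute the Hessian H = grad^2 f:
  H = [[-7, 2], [2, -5]]
Verify stationarity: grad f(x*) = H x* + g = (0, 0).
Eigenvalues of H: -8.2361, -3.7639.
Both eigenvalues < 0, so H is negative definite -> x* is a strict local max.

max


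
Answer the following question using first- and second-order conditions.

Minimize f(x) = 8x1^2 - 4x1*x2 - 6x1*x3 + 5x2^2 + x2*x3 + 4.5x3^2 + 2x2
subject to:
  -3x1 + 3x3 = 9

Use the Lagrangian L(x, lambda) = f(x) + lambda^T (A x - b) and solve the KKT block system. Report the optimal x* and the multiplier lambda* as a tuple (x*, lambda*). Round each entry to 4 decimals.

Form the Lagrangian:
  L(x, lambda) = (1/2) x^T Q x + c^T x + lambda^T (A x - b)
Stationarity (grad_x L = 0): Q x + c + A^T lambda = 0.
Primal feasibility: A x = b.

This gives the KKT block system:
  [ Q   A^T ] [ x     ]   [-c ]
  [ A    0  ] [ lambda ] = [ b ]

Solving the linear system:
  x*      = (-0.8678, -0.7603, 2.1322)
  lambda* = (-7.8788)
  f(x*)   = 34.6942

x* = (-0.8678, -0.7603, 2.1322), lambda* = (-7.8788)


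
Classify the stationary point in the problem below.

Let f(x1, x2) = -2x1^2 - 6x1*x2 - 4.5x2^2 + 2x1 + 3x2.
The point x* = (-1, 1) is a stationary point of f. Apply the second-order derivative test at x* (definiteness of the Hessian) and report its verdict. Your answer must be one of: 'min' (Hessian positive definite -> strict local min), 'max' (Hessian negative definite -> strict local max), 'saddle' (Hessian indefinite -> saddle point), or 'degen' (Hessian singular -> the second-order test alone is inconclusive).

Compute the Hessian H = grad^2 f:
  H = [[-4, -6], [-6, -9]]
Verify stationarity: grad f(x*) = H x* + g = (0, 0).
Eigenvalues of H: -13, 0.
H has a zero eigenvalue (singular; negative semidefinite but not definite), so H is neither positive definite, negative definite, nor indefinite. The second-order test alone is inconclusive -> degen.
(Indeed, f is constant along the null direction of H through x*, so x* is not a strict local extremum.)

degen


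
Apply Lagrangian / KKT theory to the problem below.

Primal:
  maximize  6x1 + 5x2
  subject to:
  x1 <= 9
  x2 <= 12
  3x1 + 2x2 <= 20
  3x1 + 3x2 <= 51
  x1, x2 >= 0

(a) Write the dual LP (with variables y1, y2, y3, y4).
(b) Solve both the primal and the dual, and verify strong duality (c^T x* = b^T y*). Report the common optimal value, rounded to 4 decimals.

The standard primal-dual pair for 'max c^T x s.t. A x <= b, x >= 0' is:
  Dual:  min b^T y  s.t.  A^T y >= c,  y >= 0.

So the dual LP is:
  minimize  9y1 + 12y2 + 20y3 + 51y4
  subject to:
    y1 + 3y3 + 3y4 >= 6
    y2 + 2y3 + 3y4 >= 5
    y1, y2, y3, y4 >= 0

Solving the primal: x* = (0, 10).
  primal value c^T x* = 50.
Solving the dual: y* = (0, 0, 2.5, 0).
  dual value b^T y* = 50.
Strong duality: c^T x* = b^T y*. Confirmed.

50


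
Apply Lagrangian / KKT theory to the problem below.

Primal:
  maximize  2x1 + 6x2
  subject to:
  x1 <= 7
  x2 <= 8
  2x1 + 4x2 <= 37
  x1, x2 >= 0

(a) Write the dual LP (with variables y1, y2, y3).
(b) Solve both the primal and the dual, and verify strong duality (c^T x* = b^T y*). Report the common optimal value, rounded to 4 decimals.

The standard primal-dual pair for 'max c^T x s.t. A x <= b, x >= 0' is:
  Dual:  min b^T y  s.t.  A^T y >= c,  y >= 0.

So the dual LP is:
  minimize  7y1 + 8y2 + 37y3
  subject to:
    y1 + 2y3 >= 2
    y2 + 4y3 >= 6
    y1, y2, y3 >= 0

Solving the primal: x* = (2.5, 8).
  primal value c^T x* = 53.
Solving the dual: y* = (0, 2, 1).
  dual value b^T y* = 53.
Strong duality: c^T x* = b^T y*. Confirmed.

53


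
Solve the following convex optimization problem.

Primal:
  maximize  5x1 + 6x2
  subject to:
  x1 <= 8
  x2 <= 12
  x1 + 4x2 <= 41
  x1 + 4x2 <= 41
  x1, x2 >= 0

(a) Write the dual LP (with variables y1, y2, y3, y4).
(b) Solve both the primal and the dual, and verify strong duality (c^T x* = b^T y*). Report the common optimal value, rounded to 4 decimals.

The standard primal-dual pair for 'max c^T x s.t. A x <= b, x >= 0' is:
  Dual:  min b^T y  s.t.  A^T y >= c,  y >= 0.

So the dual LP is:
  minimize  8y1 + 12y2 + 41y3 + 41y4
  subject to:
    y1 + y3 + y4 >= 5
    y2 + 4y3 + 4y4 >= 6
    y1, y2, y3, y4 >= 0

Solving the primal: x* = (8, 8.25).
  primal value c^T x* = 89.5.
Solving the dual: y* = (3.5, 0, 1.5, 0).
  dual value b^T y* = 89.5.
Strong duality: c^T x* = b^T y*. Confirmed.

89.5


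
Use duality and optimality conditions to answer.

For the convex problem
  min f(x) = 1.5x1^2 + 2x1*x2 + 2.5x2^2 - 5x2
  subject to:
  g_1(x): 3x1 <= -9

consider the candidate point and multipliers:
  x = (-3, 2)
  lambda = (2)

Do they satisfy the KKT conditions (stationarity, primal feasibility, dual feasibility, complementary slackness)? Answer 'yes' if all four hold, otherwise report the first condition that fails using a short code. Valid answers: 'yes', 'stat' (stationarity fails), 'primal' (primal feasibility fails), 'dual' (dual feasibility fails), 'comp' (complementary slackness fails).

Gradient of f: grad f(x) = Q x + c = (-5, -1)
Constraint values g_i(x) = a_i^T x - b_i:
  g_1((-3, 2)) = 0
Stationarity residual: grad f(x) + sum_i lambda_i a_i = (1, -1)
  -> stationarity FAILS
Primal feasibility (all g_i <= 0): OK
Dual feasibility (all lambda_i >= 0): OK
Complementary slackness (lambda_i * g_i(x) = 0 for all i): OK

Verdict: the first failing condition is stationarity -> stat.

stat


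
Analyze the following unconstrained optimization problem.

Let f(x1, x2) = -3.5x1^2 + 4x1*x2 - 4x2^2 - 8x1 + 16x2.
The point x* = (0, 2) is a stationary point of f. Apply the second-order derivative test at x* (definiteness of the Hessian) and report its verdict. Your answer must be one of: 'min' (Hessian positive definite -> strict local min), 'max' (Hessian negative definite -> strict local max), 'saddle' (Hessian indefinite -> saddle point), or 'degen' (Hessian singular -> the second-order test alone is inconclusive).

Compute the Hessian H = grad^2 f:
  H = [[-7, 4], [4, -8]]
Verify stationarity: grad f(x*) = H x* + g = (0, 0).
Eigenvalues of H: -11.5311, -3.4689.
Both eigenvalues < 0, so H is negative definite -> x* is a strict local max.

max


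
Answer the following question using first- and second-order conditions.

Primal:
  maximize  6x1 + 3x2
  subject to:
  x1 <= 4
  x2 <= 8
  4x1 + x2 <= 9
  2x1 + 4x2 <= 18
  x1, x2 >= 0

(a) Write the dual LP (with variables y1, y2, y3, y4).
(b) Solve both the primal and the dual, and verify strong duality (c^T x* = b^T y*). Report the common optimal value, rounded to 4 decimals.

The standard primal-dual pair for 'max c^T x s.t. A x <= b, x >= 0' is:
  Dual:  min b^T y  s.t.  A^T y >= c,  y >= 0.

So the dual LP is:
  minimize  4y1 + 8y2 + 9y3 + 18y4
  subject to:
    y1 + 4y3 + 2y4 >= 6
    y2 + y3 + 4y4 >= 3
    y1, y2, y3, y4 >= 0

Solving the primal: x* = (1.2857, 3.8571).
  primal value c^T x* = 19.2857.
Solving the dual: y* = (0, 0, 1.2857, 0.4286).
  dual value b^T y* = 19.2857.
Strong duality: c^T x* = b^T y*. Confirmed.

19.2857


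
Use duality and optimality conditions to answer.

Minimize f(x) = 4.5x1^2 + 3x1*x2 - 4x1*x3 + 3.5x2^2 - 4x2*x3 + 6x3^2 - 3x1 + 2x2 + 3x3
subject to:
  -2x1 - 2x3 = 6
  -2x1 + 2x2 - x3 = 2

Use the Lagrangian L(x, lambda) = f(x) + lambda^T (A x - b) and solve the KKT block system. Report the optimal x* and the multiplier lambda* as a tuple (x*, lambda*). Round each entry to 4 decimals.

Form the Lagrangian:
  L(x, lambda) = (1/2) x^T Q x + c^T x + lambda^T (A x - b)
Stationarity (grad_x L = 0): Q x + c + A^T lambda = 0.
Primal feasibility: A x = b.

This gives the KKT block system:
  [ Q   A^T ] [ x     ]   [-c ]
  [ A    0  ] [ lambda ] = [ b ]

Solving the linear system:
  x*      = (-1.1589, -1.0795, -1.8411)
  lambda* = (-5.4868, 0.8344)
  f(x*)   = 13.5232

x* = (-1.1589, -1.0795, -1.8411), lambda* = (-5.4868, 0.8344)


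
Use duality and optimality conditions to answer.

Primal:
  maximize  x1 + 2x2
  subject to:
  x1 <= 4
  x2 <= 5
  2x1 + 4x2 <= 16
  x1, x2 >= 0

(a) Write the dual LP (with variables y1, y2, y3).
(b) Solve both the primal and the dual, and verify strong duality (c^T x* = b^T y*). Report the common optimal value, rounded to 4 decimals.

The standard primal-dual pair for 'max c^T x s.t. A x <= b, x >= 0' is:
  Dual:  min b^T y  s.t.  A^T y >= c,  y >= 0.

So the dual LP is:
  minimize  4y1 + 5y2 + 16y3
  subject to:
    y1 + 2y3 >= 1
    y2 + 4y3 >= 2
    y1, y2, y3 >= 0

Solving the primal: x* = (0, 4).
  primal value c^T x* = 8.
Solving the dual: y* = (0, 0, 0.5).
  dual value b^T y* = 8.
Strong duality: c^T x* = b^T y*. Confirmed.

8


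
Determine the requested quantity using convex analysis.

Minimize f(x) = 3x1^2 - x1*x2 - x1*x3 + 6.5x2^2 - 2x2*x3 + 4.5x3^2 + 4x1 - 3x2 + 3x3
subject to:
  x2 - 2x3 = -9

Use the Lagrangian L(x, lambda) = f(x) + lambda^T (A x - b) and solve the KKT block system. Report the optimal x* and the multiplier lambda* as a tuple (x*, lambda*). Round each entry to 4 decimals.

Form the Lagrangian:
  L(x, lambda) = (1/2) x^T Q x + c^T x + lambda^T (A x - b)
Stationarity (grad_x L = 0): Q x + c + A^T lambda = 0.
Primal feasibility: A x = b.

This gives the KKT block system:
  [ Q   A^T ] [ x     ]   [-c ]
  [ A    0  ] [ lambda ] = [ b ]

Solving the linear system:
  x*      = (-0.1036, -0.7476, 4.1262)
  lambda* = (20.8673)
  f(x*)   = 101.0065

x* = (-0.1036, -0.7476, 4.1262), lambda* = (20.8673)


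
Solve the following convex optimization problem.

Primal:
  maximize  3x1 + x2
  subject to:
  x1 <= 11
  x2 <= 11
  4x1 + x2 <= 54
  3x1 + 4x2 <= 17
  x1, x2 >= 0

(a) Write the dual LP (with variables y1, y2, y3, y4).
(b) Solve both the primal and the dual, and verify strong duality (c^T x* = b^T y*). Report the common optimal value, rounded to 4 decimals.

The standard primal-dual pair for 'max c^T x s.t. A x <= b, x >= 0' is:
  Dual:  min b^T y  s.t.  A^T y >= c,  y >= 0.

So the dual LP is:
  minimize  11y1 + 11y2 + 54y3 + 17y4
  subject to:
    y1 + 4y3 + 3y4 >= 3
    y2 + y3 + 4y4 >= 1
    y1, y2, y3, y4 >= 0

Solving the primal: x* = (5.6667, 0).
  primal value c^T x* = 17.
Solving the dual: y* = (0, 0, 0, 1).
  dual value b^T y* = 17.
Strong duality: c^T x* = b^T y*. Confirmed.

17


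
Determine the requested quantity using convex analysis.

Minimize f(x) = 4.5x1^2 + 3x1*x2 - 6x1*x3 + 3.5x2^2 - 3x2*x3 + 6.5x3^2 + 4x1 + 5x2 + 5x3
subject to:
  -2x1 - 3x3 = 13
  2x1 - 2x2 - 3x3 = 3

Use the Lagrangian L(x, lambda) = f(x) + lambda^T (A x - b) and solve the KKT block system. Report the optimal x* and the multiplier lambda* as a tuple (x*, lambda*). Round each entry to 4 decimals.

Form the Lagrangian:
  L(x, lambda) = (1/2) x^T Q x + c^T x + lambda^T (A x - b)
Stationarity (grad_x L = 0): Q x + c + A^T lambda = 0.
Primal feasibility: A x = b.

This gives the KKT block system:
  [ Q   A^T ] [ x     ]   [-c ]
  [ A    0  ] [ lambda ] = [ b ]

Solving the linear system:
  x*      = (-2.7582, -0.5165, -2.4945)
  lambda* = (-3.4066, 0.2967)
  f(x*)   = 8.6538

x* = (-2.7582, -0.5165, -2.4945), lambda* = (-3.4066, 0.2967)


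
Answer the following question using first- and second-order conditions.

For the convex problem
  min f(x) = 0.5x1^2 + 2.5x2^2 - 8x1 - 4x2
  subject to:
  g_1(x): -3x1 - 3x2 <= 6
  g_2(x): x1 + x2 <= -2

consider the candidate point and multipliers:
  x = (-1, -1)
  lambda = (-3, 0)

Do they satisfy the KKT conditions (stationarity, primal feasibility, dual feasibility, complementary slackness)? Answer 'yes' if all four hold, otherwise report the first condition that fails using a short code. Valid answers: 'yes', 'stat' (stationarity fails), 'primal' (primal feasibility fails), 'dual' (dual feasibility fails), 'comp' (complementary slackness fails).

Gradient of f: grad f(x) = Q x + c = (-9, -9)
Constraint values g_i(x) = a_i^T x - b_i:
  g_1((-1, -1)) = 0
  g_2((-1, -1)) = 0
Stationarity residual: grad f(x) + sum_i lambda_i a_i = (0, 0)
  -> stationarity OK
Primal feasibility (all g_i <= 0): OK
Dual feasibility (all lambda_i >= 0): FAILS
Complementary slackness (lambda_i * g_i(x) = 0 for all i): OK

Verdict: the first failing condition is dual_feasibility -> dual.

dual


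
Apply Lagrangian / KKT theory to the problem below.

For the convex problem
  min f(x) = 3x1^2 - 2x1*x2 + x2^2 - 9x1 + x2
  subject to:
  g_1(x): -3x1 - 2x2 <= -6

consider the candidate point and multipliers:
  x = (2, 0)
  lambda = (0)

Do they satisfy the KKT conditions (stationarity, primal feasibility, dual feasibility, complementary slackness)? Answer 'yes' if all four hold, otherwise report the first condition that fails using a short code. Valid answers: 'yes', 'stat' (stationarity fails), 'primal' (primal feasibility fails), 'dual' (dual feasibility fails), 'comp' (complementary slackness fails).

Gradient of f: grad f(x) = Q x + c = (3, -3)
Constraint values g_i(x) = a_i^T x - b_i:
  g_1((2, 0)) = 0
Stationarity residual: grad f(x) + sum_i lambda_i a_i = (3, -3)
  -> stationarity FAILS
Primal feasibility (all g_i <= 0): OK
Dual feasibility (all lambda_i >= 0): OK
Complementary slackness (lambda_i * g_i(x) = 0 for all i): OK

Verdict: the first failing condition is stationarity -> stat.

stat


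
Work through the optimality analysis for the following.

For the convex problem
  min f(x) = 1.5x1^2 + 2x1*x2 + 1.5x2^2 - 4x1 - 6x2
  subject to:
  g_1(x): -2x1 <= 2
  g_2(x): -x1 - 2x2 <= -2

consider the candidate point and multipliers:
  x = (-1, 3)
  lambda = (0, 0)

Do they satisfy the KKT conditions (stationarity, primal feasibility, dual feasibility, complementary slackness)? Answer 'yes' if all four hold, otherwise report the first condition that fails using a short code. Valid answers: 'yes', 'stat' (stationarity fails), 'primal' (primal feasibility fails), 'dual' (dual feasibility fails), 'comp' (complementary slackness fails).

Gradient of f: grad f(x) = Q x + c = (-1, 1)
Constraint values g_i(x) = a_i^T x - b_i:
  g_1((-1, 3)) = 0
  g_2((-1, 3)) = -3
Stationarity residual: grad f(x) + sum_i lambda_i a_i = (-1, 1)
  -> stationarity FAILS
Primal feasibility (all g_i <= 0): OK
Dual feasibility (all lambda_i >= 0): OK
Complementary slackness (lambda_i * g_i(x) = 0 for all i): OK

Verdict: the first failing condition is stationarity -> stat.

stat


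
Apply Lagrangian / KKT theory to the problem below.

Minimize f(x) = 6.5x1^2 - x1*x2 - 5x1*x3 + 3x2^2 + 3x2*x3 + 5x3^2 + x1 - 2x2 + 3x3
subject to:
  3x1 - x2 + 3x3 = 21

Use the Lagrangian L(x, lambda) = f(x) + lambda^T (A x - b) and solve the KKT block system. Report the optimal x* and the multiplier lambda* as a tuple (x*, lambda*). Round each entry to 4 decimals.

Form the Lagrangian:
  L(x, lambda) = (1/2) x^T Q x + c^T x + lambda^T (A x - b)
Stationarity (grad_x L = 0): Q x + c + A^T lambda = 0.
Primal feasibility: A x = b.

This gives the KKT block system:
  [ Q   A^T ] [ x     ]   [-c ]
  [ A    0  ] [ lambda ] = [ b ]

Solving the linear system:
  x*      = (2.6626, -2.1259, 3.6287)
  lambda* = (-6.5321)
  f(x*)   = 77.4876

x* = (2.6626, -2.1259, 3.6287), lambda* = (-6.5321)


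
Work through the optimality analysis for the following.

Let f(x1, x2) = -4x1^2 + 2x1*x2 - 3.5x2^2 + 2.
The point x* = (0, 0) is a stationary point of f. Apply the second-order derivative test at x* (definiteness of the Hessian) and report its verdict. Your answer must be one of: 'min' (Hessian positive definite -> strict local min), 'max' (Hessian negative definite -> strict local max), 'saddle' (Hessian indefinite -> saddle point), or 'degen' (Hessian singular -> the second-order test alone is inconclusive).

Compute the Hessian H = grad^2 f:
  H = [[-8, 2], [2, -7]]
Verify stationarity: grad f(x*) = H x* + g = (0, 0).
Eigenvalues of H: -9.5616, -5.4384.
Both eigenvalues < 0, so H is negative definite -> x* is a strict local max.

max


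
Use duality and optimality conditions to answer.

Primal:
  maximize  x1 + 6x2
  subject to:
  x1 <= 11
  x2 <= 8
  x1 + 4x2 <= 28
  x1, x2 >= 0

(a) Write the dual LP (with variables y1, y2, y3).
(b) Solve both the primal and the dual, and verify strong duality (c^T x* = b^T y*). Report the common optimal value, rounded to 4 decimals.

The standard primal-dual pair for 'max c^T x s.t. A x <= b, x >= 0' is:
  Dual:  min b^T y  s.t.  A^T y >= c,  y >= 0.

So the dual LP is:
  minimize  11y1 + 8y2 + 28y3
  subject to:
    y1 + y3 >= 1
    y2 + 4y3 >= 6
    y1, y2, y3 >= 0

Solving the primal: x* = (0, 7).
  primal value c^T x* = 42.
Solving the dual: y* = (0, 0, 1.5).
  dual value b^T y* = 42.
Strong duality: c^T x* = b^T y*. Confirmed.

42


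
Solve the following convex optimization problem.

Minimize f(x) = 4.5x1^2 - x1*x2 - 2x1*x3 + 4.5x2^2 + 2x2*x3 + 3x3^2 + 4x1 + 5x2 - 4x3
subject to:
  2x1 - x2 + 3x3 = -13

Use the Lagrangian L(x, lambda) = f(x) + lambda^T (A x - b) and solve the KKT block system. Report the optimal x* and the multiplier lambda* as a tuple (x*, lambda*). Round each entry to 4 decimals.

Form the Lagrangian:
  L(x, lambda) = (1/2) x^T Q x + c^T x + lambda^T (A x - b)
Stationarity (grad_x L = 0): Q x + c + A^T lambda = 0.
Primal feasibility: A x = b.

This gives the KKT block system:
  [ Q   A^T ] [ x     ]   [-c ]
  [ A    0  ] [ lambda ] = [ b ]

Solving the linear system:
  x*      = (-2.1608, 0.3912, -2.7624)
  lambda* = (5.1568)
  f(x*)   = 35.7004

x* = (-2.1608, 0.3912, -2.7624), lambda* = (5.1568)


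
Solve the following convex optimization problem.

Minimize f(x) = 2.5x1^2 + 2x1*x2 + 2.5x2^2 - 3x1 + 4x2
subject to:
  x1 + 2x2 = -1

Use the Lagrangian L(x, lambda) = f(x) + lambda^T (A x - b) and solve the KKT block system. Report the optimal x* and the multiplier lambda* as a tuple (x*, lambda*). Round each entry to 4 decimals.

Form the Lagrangian:
  L(x, lambda) = (1/2) x^T Q x + c^T x + lambda^T (A x - b)
Stationarity (grad_x L = 0): Q x + c + A^T lambda = 0.
Primal feasibility: A x = b.

This gives the KKT block system:
  [ Q   A^T ] [ x     ]   [-c ]
  [ A    0  ] [ lambda ] = [ b ]

Solving the linear system:
  x*      = (1.1176, -1.0588)
  lambda* = (-0.4706)
  f(x*)   = -4.0294

x* = (1.1176, -1.0588), lambda* = (-0.4706)


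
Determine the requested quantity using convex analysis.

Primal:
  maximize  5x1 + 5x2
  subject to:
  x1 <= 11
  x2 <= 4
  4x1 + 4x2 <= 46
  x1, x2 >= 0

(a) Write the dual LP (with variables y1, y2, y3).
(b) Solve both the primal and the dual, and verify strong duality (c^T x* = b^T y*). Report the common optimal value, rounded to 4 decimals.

The standard primal-dual pair for 'max c^T x s.t. A x <= b, x >= 0' is:
  Dual:  min b^T y  s.t.  A^T y >= c,  y >= 0.

So the dual LP is:
  minimize  11y1 + 4y2 + 46y3
  subject to:
    y1 + 4y3 >= 5
    y2 + 4y3 >= 5
    y1, y2, y3 >= 0

Solving the primal: x* = (7.5, 4).
  primal value c^T x* = 57.5.
Solving the dual: y* = (0, 0, 1.25).
  dual value b^T y* = 57.5.
Strong duality: c^T x* = b^T y*. Confirmed.

57.5


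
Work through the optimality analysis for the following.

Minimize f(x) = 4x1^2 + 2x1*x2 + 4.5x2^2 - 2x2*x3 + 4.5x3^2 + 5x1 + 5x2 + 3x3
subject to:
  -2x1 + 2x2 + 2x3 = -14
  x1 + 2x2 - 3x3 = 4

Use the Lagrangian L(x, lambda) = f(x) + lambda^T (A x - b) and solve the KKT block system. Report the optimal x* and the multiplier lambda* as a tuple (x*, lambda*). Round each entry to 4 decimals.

Form the Lagrangian:
  L(x, lambda) = (1/2) x^T Q x + c^T x + lambda^T (A x - b)
Stationarity (grad_x L = 0): Q x + c + A^T lambda = 0.
Primal feasibility: A x = b.

This gives the KKT block system:
  [ Q   A^T ] [ x     ]   [-c ]
  [ A    0  ] [ lambda ] = [ b ]

Solving the linear system:
  x*      = (1.7057, -2.7177, -2.5766)
  lambda* = (6.2192, -0.7718)
  f(x*)   = 38.6832

x* = (1.7057, -2.7177, -2.5766), lambda* = (6.2192, -0.7718)


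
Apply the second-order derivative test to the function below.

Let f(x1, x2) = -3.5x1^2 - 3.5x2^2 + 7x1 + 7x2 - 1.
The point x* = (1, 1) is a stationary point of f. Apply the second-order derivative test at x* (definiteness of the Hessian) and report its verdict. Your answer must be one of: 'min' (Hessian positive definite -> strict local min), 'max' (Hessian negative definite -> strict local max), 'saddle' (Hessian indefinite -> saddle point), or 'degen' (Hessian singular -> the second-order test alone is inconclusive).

Compute the Hessian H = grad^2 f:
  H = [[-7, 0], [0, -7]]
Verify stationarity: grad f(x*) = H x* + g = (0, 0).
Eigenvalues of H: -7, -7.
Both eigenvalues < 0, so H is negative definite -> x* is a strict local max.

max


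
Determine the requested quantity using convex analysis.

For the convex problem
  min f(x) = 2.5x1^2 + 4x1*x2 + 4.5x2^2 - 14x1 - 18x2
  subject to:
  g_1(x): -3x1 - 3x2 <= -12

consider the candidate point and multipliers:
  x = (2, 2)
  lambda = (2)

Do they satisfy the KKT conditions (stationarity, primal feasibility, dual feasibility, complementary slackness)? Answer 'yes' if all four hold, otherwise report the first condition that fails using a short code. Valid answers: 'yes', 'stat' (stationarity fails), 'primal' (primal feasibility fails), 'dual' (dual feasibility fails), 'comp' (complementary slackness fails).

Gradient of f: grad f(x) = Q x + c = (4, 8)
Constraint values g_i(x) = a_i^T x - b_i:
  g_1((2, 2)) = 0
Stationarity residual: grad f(x) + sum_i lambda_i a_i = (-2, 2)
  -> stationarity FAILS
Primal feasibility (all g_i <= 0): OK
Dual feasibility (all lambda_i >= 0): OK
Complementary slackness (lambda_i * g_i(x) = 0 for all i): OK

Verdict: the first failing condition is stationarity -> stat.

stat


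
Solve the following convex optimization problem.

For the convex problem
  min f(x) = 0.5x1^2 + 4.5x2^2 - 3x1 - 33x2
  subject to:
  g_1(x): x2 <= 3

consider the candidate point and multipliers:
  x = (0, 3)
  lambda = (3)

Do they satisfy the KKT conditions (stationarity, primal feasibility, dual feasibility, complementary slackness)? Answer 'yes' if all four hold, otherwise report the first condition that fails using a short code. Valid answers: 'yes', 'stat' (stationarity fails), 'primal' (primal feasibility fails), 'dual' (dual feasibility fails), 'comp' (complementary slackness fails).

Gradient of f: grad f(x) = Q x + c = (-3, -6)
Constraint values g_i(x) = a_i^T x - b_i:
  g_1((0, 3)) = 0
Stationarity residual: grad f(x) + sum_i lambda_i a_i = (-3, -3)
  -> stationarity FAILS
Primal feasibility (all g_i <= 0): OK
Dual feasibility (all lambda_i >= 0): OK
Complementary slackness (lambda_i * g_i(x) = 0 for all i): OK

Verdict: the first failing condition is stationarity -> stat.

stat


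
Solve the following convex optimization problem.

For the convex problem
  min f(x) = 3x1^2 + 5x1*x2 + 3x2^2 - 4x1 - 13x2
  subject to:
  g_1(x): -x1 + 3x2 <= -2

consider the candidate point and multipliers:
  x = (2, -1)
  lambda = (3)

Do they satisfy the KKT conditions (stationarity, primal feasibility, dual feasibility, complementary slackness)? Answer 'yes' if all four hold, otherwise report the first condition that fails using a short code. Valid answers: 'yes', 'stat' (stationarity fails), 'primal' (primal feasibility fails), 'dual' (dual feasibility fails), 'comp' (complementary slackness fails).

Gradient of f: grad f(x) = Q x + c = (3, -9)
Constraint values g_i(x) = a_i^T x - b_i:
  g_1((2, -1)) = -3
Stationarity residual: grad f(x) + sum_i lambda_i a_i = (0, 0)
  -> stationarity OK
Primal feasibility (all g_i <= 0): OK
Dual feasibility (all lambda_i >= 0): OK
Complementary slackness (lambda_i * g_i(x) = 0 for all i): FAILS

Verdict: the first failing condition is complementary_slackness -> comp.

comp


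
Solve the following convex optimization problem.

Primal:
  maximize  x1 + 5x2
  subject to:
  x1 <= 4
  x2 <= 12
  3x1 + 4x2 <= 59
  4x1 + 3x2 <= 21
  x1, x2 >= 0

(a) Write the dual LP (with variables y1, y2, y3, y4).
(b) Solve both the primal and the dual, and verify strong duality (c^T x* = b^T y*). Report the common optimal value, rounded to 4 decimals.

The standard primal-dual pair for 'max c^T x s.t. A x <= b, x >= 0' is:
  Dual:  min b^T y  s.t.  A^T y >= c,  y >= 0.

So the dual LP is:
  minimize  4y1 + 12y2 + 59y3 + 21y4
  subject to:
    y1 + 3y3 + 4y4 >= 1
    y2 + 4y3 + 3y4 >= 5
    y1, y2, y3, y4 >= 0

Solving the primal: x* = (0, 7).
  primal value c^T x* = 35.
Solving the dual: y* = (0, 0, 0, 1.6667).
  dual value b^T y* = 35.
Strong duality: c^T x* = b^T y*. Confirmed.

35


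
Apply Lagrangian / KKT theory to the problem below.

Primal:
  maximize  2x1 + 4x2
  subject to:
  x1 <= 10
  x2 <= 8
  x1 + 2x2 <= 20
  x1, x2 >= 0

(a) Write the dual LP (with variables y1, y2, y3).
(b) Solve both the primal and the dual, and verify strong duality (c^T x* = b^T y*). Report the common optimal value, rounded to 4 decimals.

The standard primal-dual pair for 'max c^T x s.t. A x <= b, x >= 0' is:
  Dual:  min b^T y  s.t.  A^T y >= c,  y >= 0.

So the dual LP is:
  minimize  10y1 + 8y2 + 20y3
  subject to:
    y1 + y3 >= 2
    y2 + 2y3 >= 4
    y1, y2, y3 >= 0

Solving the primal: x* = (4, 8).
  primal value c^T x* = 40.
Solving the dual: y* = (0, 0, 2).
  dual value b^T y* = 40.
Strong duality: c^T x* = b^T y*. Confirmed.

40


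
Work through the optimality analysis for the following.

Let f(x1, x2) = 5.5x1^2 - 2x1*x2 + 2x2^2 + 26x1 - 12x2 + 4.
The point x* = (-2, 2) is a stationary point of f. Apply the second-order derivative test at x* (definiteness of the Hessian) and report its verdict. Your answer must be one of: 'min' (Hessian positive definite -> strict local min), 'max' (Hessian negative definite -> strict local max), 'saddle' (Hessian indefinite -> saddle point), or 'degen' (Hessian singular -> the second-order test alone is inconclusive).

Compute the Hessian H = grad^2 f:
  H = [[11, -2], [-2, 4]]
Verify stationarity: grad f(x*) = H x* + g = (0, 0).
Eigenvalues of H: 3.4689, 11.5311.
Both eigenvalues > 0, so H is positive definite -> x* is a strict local min.

min


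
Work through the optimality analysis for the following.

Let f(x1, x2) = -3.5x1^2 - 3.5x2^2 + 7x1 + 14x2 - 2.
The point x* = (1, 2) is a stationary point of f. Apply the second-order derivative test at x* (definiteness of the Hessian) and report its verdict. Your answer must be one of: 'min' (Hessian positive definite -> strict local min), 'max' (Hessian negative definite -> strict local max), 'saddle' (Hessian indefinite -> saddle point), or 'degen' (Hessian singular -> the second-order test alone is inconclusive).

Compute the Hessian H = grad^2 f:
  H = [[-7, 0], [0, -7]]
Verify stationarity: grad f(x*) = H x* + g = (0, 0).
Eigenvalues of H: -7, -7.
Both eigenvalues < 0, so H is negative definite -> x* is a strict local max.

max
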